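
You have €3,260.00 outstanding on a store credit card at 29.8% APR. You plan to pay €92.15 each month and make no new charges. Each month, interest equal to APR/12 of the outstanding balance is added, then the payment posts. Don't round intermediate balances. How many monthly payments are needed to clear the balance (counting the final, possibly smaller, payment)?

86 payments

Monthly rate r = 29.8%/12 = 2.48333% = 0.0248333.
Recurrence: B ← B·(1+r) − €92.15.
Month 1: interest €80.96; balance after payment €3,248.81.
Month 2: interest €80.68; balance after payment €3,237.34.
Closed form: n = −ln(1 − rB₀/P)/ln(1+r) = −ln(0.12147)/ln(1.02483) ≈ 85.940, so the balance reaches zero during payment 86.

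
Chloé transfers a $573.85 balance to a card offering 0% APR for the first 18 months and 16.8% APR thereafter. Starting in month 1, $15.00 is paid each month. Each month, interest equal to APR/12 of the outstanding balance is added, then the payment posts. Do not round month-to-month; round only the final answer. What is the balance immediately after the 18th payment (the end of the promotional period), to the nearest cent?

Promo months 1–18 at r₀ = 0%/12 = 0; months 19+ at r₁ = 16.8%/12 = 0.014.
After month 18 (no interest yet): B = $573.85 − 18·$15.00 = $303.85.

$303.85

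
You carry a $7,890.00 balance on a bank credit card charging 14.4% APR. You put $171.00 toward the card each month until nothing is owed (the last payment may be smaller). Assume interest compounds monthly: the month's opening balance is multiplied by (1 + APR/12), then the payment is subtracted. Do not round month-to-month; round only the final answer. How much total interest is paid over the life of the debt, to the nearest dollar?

$3,675

Monthly rate r = 14.4%/12 = 1.2% = 0.012.
Payoff takes n = ⌈−ln(1 − rB₀/P)/ln(1+r)⌉ = ⌈67.630⌉ = 68 payments; the last is $107.96.
Total paid = 67·$171.00 + $107.96 = $11,564.96.
Total interest = total paid − principal = $11,564.96 − $7,890.00 = $3,674.96.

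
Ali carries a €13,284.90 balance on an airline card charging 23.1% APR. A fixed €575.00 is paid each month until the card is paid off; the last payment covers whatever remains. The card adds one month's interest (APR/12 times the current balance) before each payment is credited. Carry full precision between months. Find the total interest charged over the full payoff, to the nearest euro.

€4,458

Monthly rate r = 23.1%/12 = 1.925% = 0.01925.
Payoff takes n = ⌈−ln(1 − rB₀/P)/ln(1+r)⌉ = ⌈30.857⌉ = 31 payments; the last is €493.27.
Total paid = 30·€575.00 + €493.27 = €17,743.27.
Total interest = total paid − principal = €17,743.27 − €13,284.90 = €4,458.37.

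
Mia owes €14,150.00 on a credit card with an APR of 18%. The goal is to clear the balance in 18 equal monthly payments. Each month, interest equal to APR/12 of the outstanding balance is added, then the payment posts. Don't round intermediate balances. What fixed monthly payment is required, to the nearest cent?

Monthly rate r = 18%/12 = 1.5% = 0.015.
Level-payment amortization: P = B₀·r / (1 − (1+r)^(−n)) = 14150.00·0.015 / (1 − 1.015^(−18)).
Denominator 1 − (1+r)^(−18) = 0.235088413.
P = 212.25 / 0.235088413 ≈ 902.85.

€902.85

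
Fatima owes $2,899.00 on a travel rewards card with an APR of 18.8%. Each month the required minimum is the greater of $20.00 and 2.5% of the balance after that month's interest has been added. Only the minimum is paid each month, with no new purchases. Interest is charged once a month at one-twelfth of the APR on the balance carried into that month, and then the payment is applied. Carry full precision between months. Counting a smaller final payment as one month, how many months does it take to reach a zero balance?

196 months

Monthly rate r = 18.8%/12 = 1.56667% = 0.0156667.
While 2.5% of the post-interest balance exceeds $20.00, each month B ← (B·(1+r))·(1 − 0.025), i.e. B shrinks by the factor (1+r)·0.975 = 0.99028.
This holds for months 1–134. Entering month 135 the balance is $782.58; 2.5% of the post-interest balance is now below $20.00, so the flat $20.00 minimum applies from here.
From month 135 a fixed $20.00 at rate r clears $782.58 in 62 more payments. Total: 134 + 62 = 196 months.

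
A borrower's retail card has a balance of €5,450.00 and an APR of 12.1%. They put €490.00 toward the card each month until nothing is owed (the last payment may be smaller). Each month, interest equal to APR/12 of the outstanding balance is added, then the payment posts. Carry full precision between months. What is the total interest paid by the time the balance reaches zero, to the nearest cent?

Monthly rate r = 12.1%/12 = 1.00833% = 0.0100833.
Payoff takes n = ⌈−ln(1 − rB₀/P)/ln(1+r)⌉ = ⌈11.856⌉ = 12 payments; the last is €419.97.
Total paid = 11·€490.00 + €419.97 = €5,809.97.
Total interest = total paid − principal = €5,809.97 − €5,450.00 = €359.97.

€359.97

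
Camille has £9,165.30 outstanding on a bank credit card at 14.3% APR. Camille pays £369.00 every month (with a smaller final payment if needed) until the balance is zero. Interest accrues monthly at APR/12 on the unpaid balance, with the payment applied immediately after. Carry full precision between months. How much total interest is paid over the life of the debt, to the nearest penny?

Monthly rate r = 14.3%/12 = 1.19167% = 0.0119167.
Payoff takes n = ⌈−ln(1 − rB₀/P)/ln(1+r)⌉ = ⌈29.626⌉ = 30 payments; the last is £231.65.
Total paid = 29·£369.00 + £231.65 = £10,932.65.
Total interest = total paid − principal = £10,932.65 − £9,165.30 = £1,767.35.

£1,767.35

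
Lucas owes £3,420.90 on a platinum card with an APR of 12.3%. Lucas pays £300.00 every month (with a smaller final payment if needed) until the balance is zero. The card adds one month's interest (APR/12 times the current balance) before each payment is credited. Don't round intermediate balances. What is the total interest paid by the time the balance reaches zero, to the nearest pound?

£236

Monthly rate r = 12.3%/12 = 1.025% = 0.01025.
Payoff takes n = ⌈−ln(1 − rB₀/P)/ln(1+r)⌉ = ⌈12.188⌉ = 13 payments; the last is £56.75.
Total paid = 12·£300.00 + £56.75 = £3,656.75.
Total interest = total paid − principal = £3,656.75 − £3,420.90 = £235.85.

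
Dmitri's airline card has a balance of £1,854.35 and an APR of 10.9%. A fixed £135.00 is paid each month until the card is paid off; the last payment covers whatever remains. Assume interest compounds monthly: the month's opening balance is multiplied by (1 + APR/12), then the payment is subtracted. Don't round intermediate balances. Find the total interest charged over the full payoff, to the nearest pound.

Monthly rate r = 10.9%/12 = 0.908333% = 0.00908333.
Payoff takes n = ⌈−ln(1 − rB₀/P)/ln(1+r)⌉ = ⌈14.738⌉ = 15 payments; the last is £99.75.
Total paid = 14·£135.00 + £99.75 = £1,989.75.
Total interest = total paid − principal = £1,989.75 − £1,854.35 = £135.40.

£135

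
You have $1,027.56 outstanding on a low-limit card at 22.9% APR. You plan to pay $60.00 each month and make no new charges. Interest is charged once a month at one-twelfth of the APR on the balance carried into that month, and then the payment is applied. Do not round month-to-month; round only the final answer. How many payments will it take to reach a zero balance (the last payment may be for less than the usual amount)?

21 months

Monthly rate r = 22.9%/12 = 1.90833% = 0.0190833.
Recurrence: B ← B·(1+r) − $60.00.
Month 1: interest $19.61; balance after payment $987.17.
Month 2: interest $18.84; balance after payment $946.01.
Closed form: n = −ln(1 − rB₀/P)/ln(1+r) = −ln(0.67318)/ln(1.01908) ≈ 20.935, so the balance reaches zero during payment 21.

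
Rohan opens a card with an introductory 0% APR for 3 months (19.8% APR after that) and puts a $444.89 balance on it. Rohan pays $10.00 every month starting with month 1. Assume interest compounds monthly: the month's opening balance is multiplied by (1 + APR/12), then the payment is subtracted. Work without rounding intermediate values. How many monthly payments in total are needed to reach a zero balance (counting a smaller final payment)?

74 payments

Promo months 1–3 at r₀ = 0%/12 = 0; months 4+ at r₁ = 19.8%/12 = 0.0165.
After month 3 (no interest yet): B = $444.89 − 3·$10.00 = $414.89.
Then at r₁ with $10.00/mo: n₂ = −ln(1 − r₁·B/P)/ln(1+r₁) ≈ 70.50 → 71 more payments.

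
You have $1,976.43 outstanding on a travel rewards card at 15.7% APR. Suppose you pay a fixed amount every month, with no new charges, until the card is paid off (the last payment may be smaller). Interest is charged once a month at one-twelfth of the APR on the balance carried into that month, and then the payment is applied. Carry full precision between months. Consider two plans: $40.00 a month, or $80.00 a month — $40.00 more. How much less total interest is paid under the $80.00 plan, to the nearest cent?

Monthly rate r = 15.7%/12 = 1.30833% = 0.0130833.
At $40.00/mo: n = ⌈−ln(1 − rB₀/P)/ln(1+r)⌉ = 80 payments (last $39.61); total interest = total paid − $1,976.43 = $1,223.18.
At $80.00/mo: 31 payments (last $2.89); total interest $426.46.
Interest saved = $1,223.18 − $426.46 = $796.72.

$796.72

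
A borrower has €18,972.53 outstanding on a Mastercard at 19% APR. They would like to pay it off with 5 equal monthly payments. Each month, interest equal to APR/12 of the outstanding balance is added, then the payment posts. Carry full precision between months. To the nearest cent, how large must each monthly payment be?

€3,976.63

Monthly rate r = 19%/12 = 1.58333% = 0.0158333.
Level-payment amortization: P = B₀·r / (1 − (1+r)^(−n)) = 18972.53·0.0158333 / (1 − 1.01583^(−5)).
Denominator 1 − (1+r)^(−5) = 0.0755408993.
P = 300.398 / 0.0755408993 ≈ 3976.63.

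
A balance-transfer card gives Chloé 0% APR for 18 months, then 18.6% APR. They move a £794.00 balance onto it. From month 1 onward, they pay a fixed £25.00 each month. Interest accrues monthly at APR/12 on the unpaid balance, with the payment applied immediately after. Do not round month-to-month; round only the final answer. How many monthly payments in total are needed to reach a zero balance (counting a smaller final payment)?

Promo months 1–18 at r₀ = 0%/12 = 0; months 19+ at r₁ = 18.6%/12 = 0.0155.
After month 18 (no interest yet): B = £794.00 − 18·£25.00 = £344.00.
Then at r₁ with £25.00/mo: n₂ = −ln(1 − r₁·B/P)/ln(1+r₁) ≈ 15.60 → 16 more payments.

34 payments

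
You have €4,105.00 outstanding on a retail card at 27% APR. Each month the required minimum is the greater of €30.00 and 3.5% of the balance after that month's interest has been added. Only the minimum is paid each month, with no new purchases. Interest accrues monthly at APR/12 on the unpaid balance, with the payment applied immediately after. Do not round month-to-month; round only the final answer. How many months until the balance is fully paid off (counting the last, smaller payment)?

164 months

Monthly rate r = 27%/12 = 2.25% = 0.0225.
While 3.5% of the post-interest balance exceeds €30.00, each month B ← (B·(1+r))·(1 − 0.035), i.e. B shrinks by the factor (1+r)·0.965 = 0.98671.
This holds for months 1–119. Entering month 120 the balance is €835.60; 3.5% of the post-interest balance is now below €30.00, so the flat €30.00 minimum applies from here.
From month 120 a fixed €30.00 at rate r clears €835.60 in 45 more payments. Total: 119 + 45 = 164 months.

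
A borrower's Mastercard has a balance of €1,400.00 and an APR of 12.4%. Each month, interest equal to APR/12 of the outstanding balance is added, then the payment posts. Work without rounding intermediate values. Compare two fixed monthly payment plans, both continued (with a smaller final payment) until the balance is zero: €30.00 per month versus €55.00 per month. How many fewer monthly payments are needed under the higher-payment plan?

Monthly rate r = 12.4%/12 = 1.03333% = 0.0103333.
At €30.00/mo: n = ⌈−ln(1 − rB₀/P)/ln(1+r)⌉ = 65 payments (last €0.79); total interest = total paid − €1,400.00 = €520.79.
At €55.00/mo: 30 payments (last €37.94); total interest €232.94.
Payments saved = 65 − 30 = 35.

35 fewer payments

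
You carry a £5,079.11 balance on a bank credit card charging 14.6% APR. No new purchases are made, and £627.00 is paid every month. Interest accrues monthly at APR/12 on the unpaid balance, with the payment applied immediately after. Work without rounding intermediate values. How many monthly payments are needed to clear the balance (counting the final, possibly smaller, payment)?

Monthly rate r = 14.6%/12 = 1.21667% = 0.0121667.
Recurrence: B ← B·(1+r) − £627.00.
Month 1: interest £61.80; balance after payment £4,513.91.
Month 2: interest £54.92; balance after payment £3,941.83.
Closed form: n = −ln(1 − rB₀/P)/ln(1+r) = −ln(0.90144)/ln(1.01217) ≈ 8.580, so the balance reaches zero during payment 9.

9 payments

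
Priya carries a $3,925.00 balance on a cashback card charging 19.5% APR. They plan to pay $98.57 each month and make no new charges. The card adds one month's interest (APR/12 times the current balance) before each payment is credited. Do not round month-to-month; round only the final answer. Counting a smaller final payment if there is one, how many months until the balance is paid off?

Monthly rate r = 19.5%/12 = 1.625% = 0.01625.
Recurrence: B ← B·(1+r) − $98.57.
Month 1: interest $63.78; balance after payment $3,890.21.
Month 2: interest $63.22; balance after payment $3,854.86.
Closed form: n = −ln(1 − rB₀/P)/ln(1+r) = −ln(0.35293)/ln(1.01625) ≈ 64.610, so the balance reaches zero during payment 65.

65 months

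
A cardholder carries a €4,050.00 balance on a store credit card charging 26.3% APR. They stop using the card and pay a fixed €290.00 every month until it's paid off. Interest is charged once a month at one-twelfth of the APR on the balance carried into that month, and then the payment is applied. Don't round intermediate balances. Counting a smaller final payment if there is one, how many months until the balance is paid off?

17 payments

Monthly rate r = 26.3%/12 = 2.19167% = 0.0219167.
Recurrence: B ← B·(1+r) − €290.00.
Month 1: interest €88.76; balance after payment €3,848.76.
Month 2: interest €84.35; balance after payment €3,643.11.
Closed form: n = −ln(1 − rB₀/P)/ln(1+r) = −ln(0.69392)/ln(1.02192) ≈ 16.854, so the balance reaches zero during payment 17.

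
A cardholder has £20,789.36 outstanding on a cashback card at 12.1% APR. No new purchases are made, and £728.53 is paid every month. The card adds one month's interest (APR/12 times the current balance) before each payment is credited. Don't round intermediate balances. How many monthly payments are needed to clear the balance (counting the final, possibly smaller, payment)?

34 payments

Monthly rate r = 12.1%/12 = 1.00833% = 0.0100833.
Recurrence: B ← B·(1+r) − £728.53.
Month 1: interest £209.63; balance after payment £20,270.46.
Month 2: interest £204.39; balance after payment £19,746.32.
Closed form: n = −ln(1 − rB₀/P)/ln(1+r) = −ln(0.71226)/ln(1.01008) ≈ 33.820, so the balance reaches zero during payment 34.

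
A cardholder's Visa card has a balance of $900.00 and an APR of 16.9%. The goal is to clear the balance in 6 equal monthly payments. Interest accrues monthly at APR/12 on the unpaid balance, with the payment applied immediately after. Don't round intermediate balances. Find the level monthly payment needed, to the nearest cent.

Monthly rate r = 16.9%/12 = 1.40833% = 0.0140833.
Level-payment amortization: P = B₀·r / (1 − (1+r)^(−n)) = 900.00·0.0140833 / (1 − 1.01408^(−6)).
Denominator 1 − (1+r)^(−6) = 0.0804864579.
P = 12.675 / 0.0804864579 ≈ 157.48.

$157.48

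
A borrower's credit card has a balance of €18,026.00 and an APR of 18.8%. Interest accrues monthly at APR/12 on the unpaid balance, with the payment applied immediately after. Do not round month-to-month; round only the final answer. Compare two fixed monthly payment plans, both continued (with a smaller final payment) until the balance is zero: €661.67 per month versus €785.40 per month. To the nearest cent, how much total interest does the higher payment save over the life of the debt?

€1,173.87

Monthly rate r = 18.8%/12 = 1.56667% = 0.0156667.
At €661.67/mo: n = ⌈−ln(1 − rB₀/P)/ln(1+r)⌉ = 36 payments (last €530.98); total interest = total paid − €18,026.00 = €5,663.43.
At €785.40/mo: 29 payments (last €524.36); total interest €4,489.56.
Interest saved = €5,663.43 − €4,489.56 = €1,173.87.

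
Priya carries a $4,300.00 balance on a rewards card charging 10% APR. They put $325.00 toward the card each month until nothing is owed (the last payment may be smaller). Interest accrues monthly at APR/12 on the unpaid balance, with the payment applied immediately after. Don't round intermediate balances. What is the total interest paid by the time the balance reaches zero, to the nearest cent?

$275.11

Monthly rate r = 10%/12 = 0.833333% = 0.00833333.
Payoff takes n = ⌈−ln(1 − rB₀/P)/ln(1+r)⌉ = ⌈14.077⌉ = 15 payments; the last is $25.11.
Total paid = 14·$325.00 + $25.11 = $4,575.11.
Total interest = total paid − principal = $4,575.11 − $4,300.00 = $275.11.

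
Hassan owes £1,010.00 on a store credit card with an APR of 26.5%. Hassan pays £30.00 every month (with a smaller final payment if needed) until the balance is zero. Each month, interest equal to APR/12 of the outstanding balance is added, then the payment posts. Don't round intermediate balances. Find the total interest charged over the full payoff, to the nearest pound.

Monthly rate r = 26.5%/12 = 2.20833% = 0.0220833.
Payoff takes n = ⌈−ln(1 − rB₀/P)/ln(1+r)⌉ = ⌈62.286⌉ = 63 payments; the last is £8.65.
Total paid = 62·£30.00 + £8.65 = £1,868.65.
Total interest = total paid − principal = £1,868.65 − £1,010.00 = £858.65.

£859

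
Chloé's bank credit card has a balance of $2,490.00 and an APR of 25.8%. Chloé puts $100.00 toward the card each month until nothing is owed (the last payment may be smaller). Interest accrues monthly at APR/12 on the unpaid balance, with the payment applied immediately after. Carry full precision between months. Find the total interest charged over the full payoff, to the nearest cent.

Monthly rate r = 25.8%/12 = 2.15% = 0.0215.
Payoff takes n = ⌈−ln(1 − rB₀/P)/ln(1+r)⌉ = ⌈36.032⌉ = 37 payments; the last is $3.20.
Total paid = 36·$100.00 + $3.20 = $3,603.20.
Total interest = total paid − principal = $3,603.20 − $2,490.00 = $1,113.20.

$1,113.20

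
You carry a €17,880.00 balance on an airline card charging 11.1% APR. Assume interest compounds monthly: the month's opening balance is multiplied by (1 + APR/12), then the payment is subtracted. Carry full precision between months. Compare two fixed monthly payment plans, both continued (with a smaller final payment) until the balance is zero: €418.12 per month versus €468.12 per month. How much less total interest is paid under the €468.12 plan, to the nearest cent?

€701.04

Monthly rate r = 11.1%/12 = 0.925% = 0.00925.
At €418.12/mo: n = ⌈−ln(1 − rB₀/P)/ln(1+r)⌉ = 55 payments (last €283.91); total interest = total paid − €17,880.00 = €4,982.39.
At €468.12/mo: 48 payments (last €159.71); total interest €4,281.35.
Interest saved = €4,982.39 − €4,281.35 = €701.04.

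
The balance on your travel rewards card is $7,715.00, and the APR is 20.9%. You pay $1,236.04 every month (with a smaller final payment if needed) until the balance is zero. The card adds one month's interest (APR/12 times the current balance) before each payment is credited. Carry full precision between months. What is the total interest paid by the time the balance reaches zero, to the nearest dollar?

$526

Monthly rate r = 20.9%/12 = 1.74167% = 0.0174167.
Payoff takes n = ⌈−ln(1 − rB₀/P)/ln(1+r)⌉ = ⌈6.665⌉ = 7 payments; the last is $824.51.
Total paid = 6·$1,236.04 + $824.51 = $8,240.75.
Total interest = total paid − principal = $8,240.75 − $7,715.00 = $525.75.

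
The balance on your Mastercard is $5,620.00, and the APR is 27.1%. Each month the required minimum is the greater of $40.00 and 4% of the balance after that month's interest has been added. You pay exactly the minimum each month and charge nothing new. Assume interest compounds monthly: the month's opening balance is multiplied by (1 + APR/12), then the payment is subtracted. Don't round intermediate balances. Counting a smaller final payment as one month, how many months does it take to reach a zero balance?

131 months

Monthly rate r = 27.1%/12 = 2.25833% = 0.0225833.
While 4% of the post-interest balance exceeds $40.00, each month B ← (B·(1+r))·(1 − 0.04), i.e. B shrinks by the factor (1+r)·0.96 = 0.98168.
This holds for months 1–95. Entering month 96 the balance is $970.24; 4% of the post-interest balance is now below $40.00, so the flat $40.00 minimum applies from here.
From month 96 a fixed $40.00 at rate r clears $970.24 in 36 more payments. Total: 95 + 36 = 131 months.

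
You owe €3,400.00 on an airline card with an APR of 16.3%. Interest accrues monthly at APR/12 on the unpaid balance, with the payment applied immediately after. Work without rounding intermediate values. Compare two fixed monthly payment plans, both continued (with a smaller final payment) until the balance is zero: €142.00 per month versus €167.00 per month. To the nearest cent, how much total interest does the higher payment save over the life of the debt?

Monthly rate r = 16.3%/12 = 1.35833% = 0.0135833.
At €142.00/mo: n = ⌈−ln(1 − rB₀/P)/ln(1+r)⌉ = 30 payments (last €22.49); total interest = total paid − €3,400.00 = €740.49.
At €167.00/mo: 24 payments (last €165.94); total interest €606.94.
Interest saved = €740.49 − €606.94 = €133.55.

€133.55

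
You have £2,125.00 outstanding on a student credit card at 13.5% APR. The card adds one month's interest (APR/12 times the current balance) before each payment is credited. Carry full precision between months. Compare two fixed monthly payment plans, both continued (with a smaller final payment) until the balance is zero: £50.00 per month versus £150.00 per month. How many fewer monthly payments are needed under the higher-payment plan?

Monthly rate r = 13.5%/12 = 1.125% = 0.01125.
At £50.00/mo: n = ⌈−ln(1 − rB₀/P)/ln(1+r)⌉ = 59 payments (last £6.60); total interest = total paid − £2,125.00 = £781.60.
At £150.00/mo: 16 payments (last £78.00); total interest £203.00.
Payments saved = 59 − 16 = 43.

43 fewer payments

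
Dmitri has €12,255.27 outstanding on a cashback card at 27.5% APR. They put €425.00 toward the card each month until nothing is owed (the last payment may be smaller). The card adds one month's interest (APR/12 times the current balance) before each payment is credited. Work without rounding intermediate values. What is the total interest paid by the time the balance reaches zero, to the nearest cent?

Monthly rate r = 27.5%/12 = 2.29167% = 0.0229167.
Payoff takes n = ⌈−ln(1 − rB₀/P)/ln(1+r)⌉ = ⌈47.720⌉ = 48 payments; the last is €306.85.
Total paid = 47·€425.00 + €306.85 = €20,281.85.
Total interest = total paid − principal = €20,281.85 − €12,255.27 = €8,026.58.

€8,026.58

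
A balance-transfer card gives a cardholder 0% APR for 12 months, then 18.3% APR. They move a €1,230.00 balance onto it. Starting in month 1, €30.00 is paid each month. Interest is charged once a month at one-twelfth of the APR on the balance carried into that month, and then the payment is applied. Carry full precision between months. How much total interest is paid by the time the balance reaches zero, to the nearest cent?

€287.34

Promo months 1–12 at r₀ = 0%/12 = 0; months 13+ at r₁ = 18.3%/12 = 0.01525.
After month 12 (no interest yet): B = €1,230.00 − 12·€30.00 = €870.00.
Then at r₁ with €30.00/mo: n₂ = −ln(1 − r₁·B/P)/ln(1+r₁) ≈ 38.58 → 39 more payments.
Total paid = 50·€30.00 + €17.34 = €1,517.34; interest = €1,517.34 − €1,230.00 = €287.34.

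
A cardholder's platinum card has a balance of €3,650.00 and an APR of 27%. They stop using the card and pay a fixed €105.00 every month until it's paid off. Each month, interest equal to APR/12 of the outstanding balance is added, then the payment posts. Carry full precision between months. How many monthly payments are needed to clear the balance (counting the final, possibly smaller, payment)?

69 months

Monthly rate r = 27%/12 = 2.25% = 0.0225.
Recurrence: B ← B·(1+r) − €105.00.
Month 1: interest €82.12; balance after payment €3,627.12.
Month 2: interest €81.61; balance after payment €3,603.74.
Closed form: n = −ln(1 − rB₀/P)/ln(1+r) = −ln(0.21786)/ln(1.0225) ≈ 68.489, so the balance reaches zero during payment 69.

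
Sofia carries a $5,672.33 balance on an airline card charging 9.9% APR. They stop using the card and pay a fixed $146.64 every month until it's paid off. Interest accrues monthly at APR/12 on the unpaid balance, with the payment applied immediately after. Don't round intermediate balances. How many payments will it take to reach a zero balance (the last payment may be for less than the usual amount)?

Monthly rate r = 9.9%/12 = 0.825% = 0.00825.
Recurrence: B ← B·(1+r) − $146.64.
Month 1: interest $46.80; balance after payment $5,572.49.
Month 2: interest $45.97; balance after payment $5,471.82.
Closed form: n = −ln(1 − rB₀/P)/ln(1+r) = −ln(0.68087)/ln(1.00825) ≈ 46.783, so the balance reaches zero during payment 47.

47 months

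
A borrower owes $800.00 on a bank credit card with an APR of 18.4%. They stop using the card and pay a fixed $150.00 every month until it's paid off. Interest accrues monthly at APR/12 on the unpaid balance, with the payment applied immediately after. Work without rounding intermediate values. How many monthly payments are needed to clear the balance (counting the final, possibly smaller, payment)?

Monthly rate r = 18.4%/12 = 1.53333% = 0.0153333.
Recurrence: B ← B·(1+r) − $150.00.
Month 1: interest $12.27; balance after payment $662.27.
Month 2: interest $10.15; balance after payment $522.42.
Month 3: interest $8.01; balance after payment $380.43.
Month 4: interest $5.83; balance after payment $236.27.
Month 5: interest $3.62; balance after payment $89.89.
Month 6: interest $1.38; balance after payment $0.00.

6 months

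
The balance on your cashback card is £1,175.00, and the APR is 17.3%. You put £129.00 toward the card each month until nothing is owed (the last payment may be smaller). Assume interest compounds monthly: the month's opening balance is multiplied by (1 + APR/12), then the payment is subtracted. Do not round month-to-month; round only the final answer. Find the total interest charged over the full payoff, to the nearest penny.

£93.83

Monthly rate r = 17.3%/12 = 1.44167% = 0.0144167.
Payoff takes n = ⌈−ln(1 − rB₀/P)/ln(1+r)⌉ = ⌈9.835⌉ = 10 payments; the last is £107.83.
Total paid = 9·£129.00 + £107.83 = £1,268.83.
Total interest = total paid − principal = £1,268.83 − £1,175.00 = £93.83.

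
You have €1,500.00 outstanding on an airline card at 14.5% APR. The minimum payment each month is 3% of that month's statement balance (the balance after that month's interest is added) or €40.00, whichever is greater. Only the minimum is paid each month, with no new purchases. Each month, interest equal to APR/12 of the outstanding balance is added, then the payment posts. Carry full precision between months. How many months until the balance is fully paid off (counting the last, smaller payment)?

Monthly rate r = 14.5%/12 = 1.20833% = 0.0120833.
While 3% of the post-interest balance exceeds €40.00, each month B ← (B·(1+r))·(1 − 0.03), i.e. B shrinks by the factor (1+r)·0.97 = 0.98172.
This holds for months 1–8. Entering month 9 the balance is €1,294.18; 3% of the post-interest balance is now below €40.00, so the flat €40.00 minimum applies from here.
From month 9 a fixed €40.00 at rate r clears €1,294.18 in 42 more payments. Total: 8 + 42 = 50 months.

50 months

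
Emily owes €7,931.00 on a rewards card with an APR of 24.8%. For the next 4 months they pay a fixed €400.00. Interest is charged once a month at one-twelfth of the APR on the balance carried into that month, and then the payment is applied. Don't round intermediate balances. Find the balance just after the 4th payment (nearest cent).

Monthly rate r = 24.8%/12 = 2.06667% = 0.0206667.
Each month: B ← B·(1+r) − €400.00.
Month 1: interest €163.91; balance after payment €7,694.91.
Month 2: interest €159.03; balance after payment €7,453.94.
Month 3: interest €154.05; balance after payment €7,207.98.
Month 4: interest €148.96; balance after payment €6,956.95.

€6,956.95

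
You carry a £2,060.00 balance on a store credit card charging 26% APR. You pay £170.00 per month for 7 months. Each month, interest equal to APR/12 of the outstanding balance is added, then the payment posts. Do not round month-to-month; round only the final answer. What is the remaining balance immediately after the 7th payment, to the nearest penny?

Monthly rate r = 26%/12 = 2.16667% = 0.0216667.
Each month: B ← B·(1+r) − £170.00.
Month 1: interest £44.63; balance after payment £1,934.63.
Month 2: interest £41.92; balance after payment £1,806.55.
Month 3: interest £39.14; balance after payment £1,675.69.
Month 4: interest £36.31; balance after payment £1,542.00.
Month 5: interest £33.41; balance after payment £1,405.41.
Month 6: interest £30.45; balance after payment £1,265.86.
Month 7: interest £27.43; balance after payment £1,123.29.

£1,123.29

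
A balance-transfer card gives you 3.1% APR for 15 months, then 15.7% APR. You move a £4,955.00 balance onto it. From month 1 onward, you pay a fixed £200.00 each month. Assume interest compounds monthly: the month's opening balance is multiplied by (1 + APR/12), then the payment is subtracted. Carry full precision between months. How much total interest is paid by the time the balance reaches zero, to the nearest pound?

£314

Promo months 1–15 at r₀ = 3.1%/12 = 0.00258333; months 16+ at r₁ = 15.7%/12 = 0.0130833.
After month 15: iterate B ← B·(1+r₀) − £200.00 for 15 months → £2,095.66.
Then at r₁ with £200.00/mo: n₂ = −ln(1 − r₁·B/P)/ln(1+r₁) ≈ 11.34 → 12 more payments.
Total paid = 26·£200.00 + £68.95 = £5,268.95; interest = £5,268.95 − £4,955.00 = £313.95.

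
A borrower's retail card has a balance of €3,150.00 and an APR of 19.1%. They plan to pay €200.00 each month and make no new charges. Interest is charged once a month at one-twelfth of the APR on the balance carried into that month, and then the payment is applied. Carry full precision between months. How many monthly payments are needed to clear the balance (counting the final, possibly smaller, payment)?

19 months

Monthly rate r = 19.1%/12 = 1.59167% = 0.0159167.
Recurrence: B ← B·(1+r) − €200.00.
Month 1: interest €50.14; balance after payment €3,000.14.
Month 2: interest €47.75; balance after payment €2,847.89.
Closed form: n = −ln(1 − rB₀/P)/ln(1+r) = −ln(0.74931)/ln(1.01592) ≈ 18.276, so the balance reaches zero during payment 19.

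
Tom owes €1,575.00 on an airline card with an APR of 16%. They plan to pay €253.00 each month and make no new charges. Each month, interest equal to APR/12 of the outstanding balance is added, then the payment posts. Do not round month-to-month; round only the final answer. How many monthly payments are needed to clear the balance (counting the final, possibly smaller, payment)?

Monthly rate r = 16%/12 = 1.33333% = 0.0133333.
Recurrence: B ← B·(1+r) − €253.00.
Month 1: interest €21.00; balance after payment €1,343.00.
Month 2: interest €17.91; balance after payment €1,107.91.
Closed form: n = −ln(1 − rB₀/P)/ln(1+r) = −ln(0.917)/ln(1.01333) ≈ 6.542, so the balance reaches zero during payment 7.

7 payments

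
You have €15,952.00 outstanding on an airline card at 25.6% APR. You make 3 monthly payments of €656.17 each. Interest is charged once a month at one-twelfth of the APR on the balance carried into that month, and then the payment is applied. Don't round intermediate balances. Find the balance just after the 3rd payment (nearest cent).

Monthly rate r = 25.6%/12 = 2.13333% = 0.0213333.
Each month: B ← B·(1+r) − €656.17.
Month 1: interest €340.31; balance after payment €15,636.14.
Month 2: interest €333.57; balance after payment €15,313.54.
Month 3: interest €326.69; balance after payment €14,984.06.

€14,984.06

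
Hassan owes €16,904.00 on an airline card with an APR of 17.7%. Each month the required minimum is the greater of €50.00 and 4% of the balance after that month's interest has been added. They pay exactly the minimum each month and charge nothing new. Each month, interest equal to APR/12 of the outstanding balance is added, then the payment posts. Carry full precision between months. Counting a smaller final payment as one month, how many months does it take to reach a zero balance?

Monthly rate r = 17.7%/12 = 1.475% = 0.01475.
While 4% of the post-interest balance exceeds €50.00, each month B ← (B·(1+r))·(1 − 0.04), i.e. B shrinks by the factor (1+r)·0.96 = 0.97416.
This holds for months 1–101. Entering month 102 the balance is €1,201.29; 4% of the post-interest balance is now below €50.00, so the flat €50.00 minimum applies from here.
From month 102 a fixed €50.00 at rate r clears €1,201.29 in 30 more payments. Total: 101 + 30 = 131 months.

131 months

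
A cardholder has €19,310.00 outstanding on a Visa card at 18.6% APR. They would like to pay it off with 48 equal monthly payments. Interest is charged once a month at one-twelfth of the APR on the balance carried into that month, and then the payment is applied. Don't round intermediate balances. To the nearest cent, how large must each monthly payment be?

Monthly rate r = 18.6%/12 = 1.55% = 0.0155.
Level-payment amortization: P = B₀·r / (1 − (1+r)^(−n)) = 19310.00·0.0155 / (1 − 1.0155^(−48)).
Denominator 1 − (1+r)^(−48) = 0.522070907.
P = 299.305 / 0.522070907 ≈ 573.30.

€573.30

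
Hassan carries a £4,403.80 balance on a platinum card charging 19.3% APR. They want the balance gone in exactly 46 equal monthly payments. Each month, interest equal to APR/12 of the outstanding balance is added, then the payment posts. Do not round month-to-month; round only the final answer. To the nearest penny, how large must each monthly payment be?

Monthly rate r = 19.3%/12 = 1.60833% = 0.0160833.
Level-payment amortization: P = B₀·r / (1 − (1+r)^(−n)) = 4403.80·0.0160833 / (1 − 1.01608^(−46)).
Denominator 1 − (1+r)^(−46) = 0.519989295.
P = 70.8278 / 0.519989295 ≈ 136.21.

£136.21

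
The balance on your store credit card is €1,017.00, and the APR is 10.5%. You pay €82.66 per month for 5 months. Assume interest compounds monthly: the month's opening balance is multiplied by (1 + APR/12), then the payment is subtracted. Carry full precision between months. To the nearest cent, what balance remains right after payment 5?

Monthly rate r = 10.5%/12 = 0.875% = 0.00875.
Each month: B ← B·(1+r) − €82.66.
Month 1: interest €8.90; balance after payment €943.24.
Month 2: interest €8.25; balance after payment €868.83.
Month 3: interest €7.60; balance after payment €793.77.
Month 4: interest €6.95; balance after payment €718.06.
Month 5: interest €6.28; balance after payment €641.68.

€641.68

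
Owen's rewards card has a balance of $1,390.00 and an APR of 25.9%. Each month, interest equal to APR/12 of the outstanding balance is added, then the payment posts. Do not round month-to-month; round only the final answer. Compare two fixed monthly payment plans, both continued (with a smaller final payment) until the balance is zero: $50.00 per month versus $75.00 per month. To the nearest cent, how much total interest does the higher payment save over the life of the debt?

$351.37

Monthly rate r = 25.9%/12 = 2.15833% = 0.0215833.
At $50.00/mo: n = ⌈−ln(1 − rB₀/P)/ln(1+r)⌉ = 43 payments (last $45.65); total interest = total paid − $1,390.00 = $755.65.
At $75.00/mo: 24 payments (last $69.28); total interest $404.28.
Interest saved = $755.65 − $404.28 = $351.37.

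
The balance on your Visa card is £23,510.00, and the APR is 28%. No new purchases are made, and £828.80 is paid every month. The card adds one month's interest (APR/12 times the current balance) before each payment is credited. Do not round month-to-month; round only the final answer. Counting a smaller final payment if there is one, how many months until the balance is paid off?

48 months

Monthly rate r = 28%/12 = 2.33333% = 0.0233333.
Recurrence: B ← B·(1+r) − £828.80.
Month 1: interest £548.57; balance after payment £23,229.77.
Month 2: interest £542.03; balance after payment £22,942.99.
Closed form: n = −ln(1 − rB₀/P)/ln(1+r) = −ln(0.33812)/ln(1.02333) ≈ 47.013, so the balance reaches zero during payment 48.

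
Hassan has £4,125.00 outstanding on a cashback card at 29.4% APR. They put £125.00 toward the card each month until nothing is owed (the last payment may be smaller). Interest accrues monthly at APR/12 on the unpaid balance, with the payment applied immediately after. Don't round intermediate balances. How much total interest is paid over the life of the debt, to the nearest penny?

£4,411.19

Monthly rate r = 29.4%/12 = 2.45% = 0.0245.
Payoff takes n = ⌈−ln(1 − rB₀/P)/ln(1+r)⌉ = ⌈68.287⌉ = 69 payments; the last is £36.19.
Total paid = 68·£125.00 + £36.19 = £8,536.19.
Total interest = total paid − principal = £8,536.19 − £4,125.00 = £4,411.19.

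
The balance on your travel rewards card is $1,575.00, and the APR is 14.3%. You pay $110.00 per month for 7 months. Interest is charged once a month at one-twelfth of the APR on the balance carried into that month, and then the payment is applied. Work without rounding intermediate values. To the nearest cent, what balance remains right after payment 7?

$913.09

Monthly rate r = 14.3%/12 = 1.19167% = 0.0119167.
Each month: B ← B·(1+r) − $110.00.
Month 1: interest $18.77; balance after payment $1,483.77.
Month 2: interest $17.68; balance after payment $1,391.45.
Month 3: interest $16.58; balance after payment $1,298.03.
Month 4: interest $15.47; balance after payment $1,203.50.
Month 5: interest $14.34; balance after payment $1,107.84.
Month 6: interest $13.20; balance after payment $1,011.04.
Month 7: interest $12.05; balance after payment $913.09.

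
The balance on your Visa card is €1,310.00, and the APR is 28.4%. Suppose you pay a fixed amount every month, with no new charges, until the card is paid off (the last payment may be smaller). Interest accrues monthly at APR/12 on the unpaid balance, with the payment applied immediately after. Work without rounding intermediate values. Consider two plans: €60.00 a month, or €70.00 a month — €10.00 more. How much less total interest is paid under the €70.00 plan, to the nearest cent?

Monthly rate r = 28.4%/12 = 2.36667% = 0.0236667.
At €60.00/mo: n = ⌈−ln(1 − rB₀/P)/ln(1+r)⌉ = 32 payments (last €5.30); total interest = total paid − €1,310.00 = €555.30.
At €70.00/mo: 26 payments (last €0.74); total interest €440.74.
Interest saved = €555.30 − €440.74 = €114.56.

€114.56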